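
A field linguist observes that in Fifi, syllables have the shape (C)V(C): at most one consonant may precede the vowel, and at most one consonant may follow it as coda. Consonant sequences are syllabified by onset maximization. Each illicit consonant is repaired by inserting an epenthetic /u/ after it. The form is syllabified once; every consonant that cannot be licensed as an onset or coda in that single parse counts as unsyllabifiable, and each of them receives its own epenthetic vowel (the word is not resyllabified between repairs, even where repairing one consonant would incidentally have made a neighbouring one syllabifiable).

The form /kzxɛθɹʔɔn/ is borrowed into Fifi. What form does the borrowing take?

The consonants /k/, /z/, /ɹ/ cannot be parsed into a legal (C)V(C) syllable (at most one coda consonant is licensed; onsets are limited to one consonant).
Each unlicensed consonant becomes the onset of a new syllable: /k/ → /ku/, /z/ → /zu/, /ɹ/ → /ɹu/.

kuzuxɛθɹuʔɔn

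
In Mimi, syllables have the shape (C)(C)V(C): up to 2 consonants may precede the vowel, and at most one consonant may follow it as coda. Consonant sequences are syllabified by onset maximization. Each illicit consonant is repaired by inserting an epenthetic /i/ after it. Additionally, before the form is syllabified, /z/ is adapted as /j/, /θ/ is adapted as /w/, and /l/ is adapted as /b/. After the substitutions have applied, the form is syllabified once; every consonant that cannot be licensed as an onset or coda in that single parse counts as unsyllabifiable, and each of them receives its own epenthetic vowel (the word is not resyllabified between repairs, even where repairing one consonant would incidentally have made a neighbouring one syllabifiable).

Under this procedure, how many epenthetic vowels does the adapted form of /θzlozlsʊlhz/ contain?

3

After substitution the input is /wjbojbsʊbhj/.
The unsyllabifiable consonants are /w/, /h/, /j/; each receives one epenthetic vowel.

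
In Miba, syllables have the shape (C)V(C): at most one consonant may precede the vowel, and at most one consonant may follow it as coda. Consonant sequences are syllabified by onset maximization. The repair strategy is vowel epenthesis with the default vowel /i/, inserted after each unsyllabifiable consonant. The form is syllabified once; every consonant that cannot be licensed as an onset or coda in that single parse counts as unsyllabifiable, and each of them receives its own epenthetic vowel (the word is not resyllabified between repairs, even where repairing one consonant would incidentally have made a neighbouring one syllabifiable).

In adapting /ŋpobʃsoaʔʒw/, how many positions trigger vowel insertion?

4

The unsyllabifiable consonants are /ŋ/, /ʃ/, /ʒ/, /w/; each receives one epenthetic vowel.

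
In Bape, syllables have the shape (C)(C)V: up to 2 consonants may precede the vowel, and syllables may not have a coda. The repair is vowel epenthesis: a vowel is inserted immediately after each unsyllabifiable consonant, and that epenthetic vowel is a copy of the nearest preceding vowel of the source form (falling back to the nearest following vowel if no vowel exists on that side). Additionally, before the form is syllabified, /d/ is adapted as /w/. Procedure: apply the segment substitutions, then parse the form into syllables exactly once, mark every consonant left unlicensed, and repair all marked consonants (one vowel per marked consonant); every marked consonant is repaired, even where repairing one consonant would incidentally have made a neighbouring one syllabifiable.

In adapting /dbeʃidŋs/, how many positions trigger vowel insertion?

After substitution the input is /wbeʃiwŋs/.
The unsyllabifiable consonants are /w/, /ŋ/, /s/; each receives one epenthetic vowel.

3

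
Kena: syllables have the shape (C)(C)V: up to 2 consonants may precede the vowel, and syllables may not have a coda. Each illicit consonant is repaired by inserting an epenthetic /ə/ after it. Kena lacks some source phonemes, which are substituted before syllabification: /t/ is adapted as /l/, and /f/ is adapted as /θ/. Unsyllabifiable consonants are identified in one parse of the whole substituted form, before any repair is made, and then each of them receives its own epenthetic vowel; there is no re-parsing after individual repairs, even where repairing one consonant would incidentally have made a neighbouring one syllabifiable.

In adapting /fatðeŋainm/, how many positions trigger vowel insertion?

After substitution the input is /θalðeŋainm/.
The unsyllabifiable consonants are /n/, /m/; each receives one epenthetic vowel.

2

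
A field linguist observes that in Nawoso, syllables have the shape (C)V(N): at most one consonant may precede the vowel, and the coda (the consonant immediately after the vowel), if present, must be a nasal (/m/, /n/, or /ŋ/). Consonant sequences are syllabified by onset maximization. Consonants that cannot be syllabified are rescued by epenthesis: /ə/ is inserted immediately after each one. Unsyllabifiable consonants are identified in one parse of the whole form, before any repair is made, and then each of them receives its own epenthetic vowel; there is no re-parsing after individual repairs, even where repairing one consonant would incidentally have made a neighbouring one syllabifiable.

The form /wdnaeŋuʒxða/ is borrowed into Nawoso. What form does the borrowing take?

wədənaeŋuʒəxəða

The consonants /w/, /d/, /ʒ/, /x/ cannot be parsed into a legal (C)V(N) syllable (only a nasal (/m/, /n/, or /ŋ/) is licensed in coda position; onsets are limited to one consonant).
Each unlicensed consonant becomes the onset of a new syllable: /w/ → /wə/, /d/ → /də/, /ʒ/ → /ʒə/, /x/ → /xə/.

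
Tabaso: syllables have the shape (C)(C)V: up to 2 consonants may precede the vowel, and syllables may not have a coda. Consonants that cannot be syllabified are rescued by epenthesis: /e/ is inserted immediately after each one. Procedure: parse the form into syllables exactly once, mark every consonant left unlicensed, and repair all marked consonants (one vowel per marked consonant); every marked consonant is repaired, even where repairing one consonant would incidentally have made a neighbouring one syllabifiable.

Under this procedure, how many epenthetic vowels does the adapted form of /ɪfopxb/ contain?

The unsyllabifiable consonants are /p/, /x/, /b/; each receives one epenthetic vowel.

3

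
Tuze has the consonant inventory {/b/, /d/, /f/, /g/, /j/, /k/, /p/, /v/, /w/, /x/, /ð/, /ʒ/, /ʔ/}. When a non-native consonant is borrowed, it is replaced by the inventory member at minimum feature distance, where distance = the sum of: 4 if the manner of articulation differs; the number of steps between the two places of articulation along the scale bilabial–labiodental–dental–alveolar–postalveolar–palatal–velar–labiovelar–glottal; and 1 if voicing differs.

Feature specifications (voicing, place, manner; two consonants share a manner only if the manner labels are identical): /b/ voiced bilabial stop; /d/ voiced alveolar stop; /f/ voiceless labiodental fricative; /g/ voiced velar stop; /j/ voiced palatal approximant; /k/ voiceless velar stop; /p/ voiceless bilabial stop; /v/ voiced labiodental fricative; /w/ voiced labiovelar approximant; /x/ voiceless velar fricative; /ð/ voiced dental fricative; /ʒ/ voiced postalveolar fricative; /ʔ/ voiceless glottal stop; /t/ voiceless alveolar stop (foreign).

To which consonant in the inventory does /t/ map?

d

/d/ is closest: same manner (stop), place distance 0 (alveolar→alveolar), voicing differs (+1); total 1. Next closest is /k/ at distance 3.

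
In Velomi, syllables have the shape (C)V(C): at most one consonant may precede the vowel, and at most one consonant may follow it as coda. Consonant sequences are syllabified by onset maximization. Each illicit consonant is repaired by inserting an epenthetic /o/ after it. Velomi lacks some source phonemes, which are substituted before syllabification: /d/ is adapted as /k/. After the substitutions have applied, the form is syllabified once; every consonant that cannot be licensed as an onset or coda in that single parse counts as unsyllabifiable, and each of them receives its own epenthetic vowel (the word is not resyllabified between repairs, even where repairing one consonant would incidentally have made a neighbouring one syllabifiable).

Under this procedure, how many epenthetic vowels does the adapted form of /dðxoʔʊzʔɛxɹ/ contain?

After substitution the input is /kðxoʔʊzʔɛxɹ/.
The unsyllabifiable consonants are /k/, /ð/, /ɹ/; each receives one epenthetic vowel.

3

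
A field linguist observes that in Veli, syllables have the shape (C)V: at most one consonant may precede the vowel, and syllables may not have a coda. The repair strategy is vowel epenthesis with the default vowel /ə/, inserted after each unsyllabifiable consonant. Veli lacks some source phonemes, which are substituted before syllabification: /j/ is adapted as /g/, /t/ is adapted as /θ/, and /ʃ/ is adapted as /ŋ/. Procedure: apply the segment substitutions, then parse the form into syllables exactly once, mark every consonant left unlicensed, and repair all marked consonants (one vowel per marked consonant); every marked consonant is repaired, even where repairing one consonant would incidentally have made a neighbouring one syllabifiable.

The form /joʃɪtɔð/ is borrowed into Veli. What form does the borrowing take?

Substitution: /j/ → /g/, /ʃ/ → /ŋ/, /t/ → /θ/, giving /goŋɪθɔð/.
Under (C)V, the unsyllabifiable consonants are /ð/ (no codas are permitted; onsets are limited to one consonant).
Epenthesis after each stranded consonant: /ð/ → /ðə/.

goŋɪθɔðə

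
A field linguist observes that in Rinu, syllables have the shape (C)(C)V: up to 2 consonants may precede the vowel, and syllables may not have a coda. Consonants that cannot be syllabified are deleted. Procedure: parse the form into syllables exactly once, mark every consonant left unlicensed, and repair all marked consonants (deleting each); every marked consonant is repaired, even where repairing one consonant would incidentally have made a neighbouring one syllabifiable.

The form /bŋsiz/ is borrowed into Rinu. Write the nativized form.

The consonants /b/, /z/ cannot be parsed into a legal (C)(C)V syllable (no codas are permitted; onsets may contain at most 2 consonants).
Deletion applies to /b/, /z/.

ŋsi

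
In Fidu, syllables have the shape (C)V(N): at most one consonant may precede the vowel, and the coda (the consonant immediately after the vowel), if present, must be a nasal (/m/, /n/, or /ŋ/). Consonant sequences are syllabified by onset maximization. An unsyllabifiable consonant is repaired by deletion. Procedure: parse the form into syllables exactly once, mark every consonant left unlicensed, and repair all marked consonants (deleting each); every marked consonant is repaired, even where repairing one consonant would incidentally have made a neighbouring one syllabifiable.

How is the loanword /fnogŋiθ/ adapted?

noŋi

Under (C)V(N), the unsyllabifiable consonants are /f/, /g/, /θ/ (only a nasal (/m/, /n/, or /ŋ/) is licensed in coda position; onsets are limited to one consonant).
Each unlicensed consonant is deleted: /f/, /g/, /θ/.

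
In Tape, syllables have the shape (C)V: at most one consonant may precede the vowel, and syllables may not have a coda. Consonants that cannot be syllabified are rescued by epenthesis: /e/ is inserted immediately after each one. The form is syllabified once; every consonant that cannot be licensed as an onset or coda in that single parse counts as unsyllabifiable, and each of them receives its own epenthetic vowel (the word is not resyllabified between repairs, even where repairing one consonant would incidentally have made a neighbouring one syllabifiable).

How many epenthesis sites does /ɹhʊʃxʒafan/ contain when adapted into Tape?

The unsyllabifiable consonants are /ɹ/, /ʃ/, /x/, /n/; each receives one epenthetic vowel.

4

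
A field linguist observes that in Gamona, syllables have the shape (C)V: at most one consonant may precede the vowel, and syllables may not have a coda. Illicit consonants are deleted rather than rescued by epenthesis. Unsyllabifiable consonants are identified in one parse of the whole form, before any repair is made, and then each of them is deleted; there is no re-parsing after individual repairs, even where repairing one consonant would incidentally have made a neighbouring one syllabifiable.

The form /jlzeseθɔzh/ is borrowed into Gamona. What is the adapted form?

zeseθɔ

Under (C)V, the unsyllabifiable consonants are /j/, /l/, /z/, /h/ (no codas are permitted; onsets are limited to one consonant).
Deletion applies to /j/, /l/, /z/, /h/.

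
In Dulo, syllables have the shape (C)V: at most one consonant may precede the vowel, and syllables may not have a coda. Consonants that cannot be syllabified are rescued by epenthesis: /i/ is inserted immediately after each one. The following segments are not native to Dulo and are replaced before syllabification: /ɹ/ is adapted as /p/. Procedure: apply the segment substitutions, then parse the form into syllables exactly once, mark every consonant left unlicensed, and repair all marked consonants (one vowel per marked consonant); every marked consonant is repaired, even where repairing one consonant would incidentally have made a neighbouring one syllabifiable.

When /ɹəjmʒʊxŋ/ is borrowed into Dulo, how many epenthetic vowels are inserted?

After substitution the input is /pəjmʒʊxŋ/.
The unsyllabifiable consonants are /j/, /m/, /x/, /ŋ/; each receives one epenthetic vowel.

4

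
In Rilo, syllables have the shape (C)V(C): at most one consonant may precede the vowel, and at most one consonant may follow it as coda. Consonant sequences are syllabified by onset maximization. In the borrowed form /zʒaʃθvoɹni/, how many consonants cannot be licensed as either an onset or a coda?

Syllabifying with onset maximization leaves /z/, /θ/ stranded (at most one coda consonant is licensed; onsets are limited to one consonant).

2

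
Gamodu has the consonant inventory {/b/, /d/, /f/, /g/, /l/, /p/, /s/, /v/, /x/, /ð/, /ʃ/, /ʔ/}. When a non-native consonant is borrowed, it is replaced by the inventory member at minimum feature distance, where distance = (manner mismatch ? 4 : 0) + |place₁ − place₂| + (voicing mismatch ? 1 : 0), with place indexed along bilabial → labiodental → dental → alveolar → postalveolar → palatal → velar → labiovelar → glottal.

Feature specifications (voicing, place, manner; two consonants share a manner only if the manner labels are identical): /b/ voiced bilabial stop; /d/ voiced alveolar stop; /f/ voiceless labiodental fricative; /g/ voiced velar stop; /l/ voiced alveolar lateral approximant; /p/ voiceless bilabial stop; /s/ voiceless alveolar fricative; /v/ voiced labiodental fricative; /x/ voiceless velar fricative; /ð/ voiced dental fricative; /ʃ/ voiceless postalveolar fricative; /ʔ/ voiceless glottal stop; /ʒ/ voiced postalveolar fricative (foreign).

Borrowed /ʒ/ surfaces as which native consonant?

ʃ

/ʃ/ is closest: same manner (fricative), place distance 0 (postalveolar→postalveolar), voicing differs (+1); total 1. Next closest is /s/ at distance 2.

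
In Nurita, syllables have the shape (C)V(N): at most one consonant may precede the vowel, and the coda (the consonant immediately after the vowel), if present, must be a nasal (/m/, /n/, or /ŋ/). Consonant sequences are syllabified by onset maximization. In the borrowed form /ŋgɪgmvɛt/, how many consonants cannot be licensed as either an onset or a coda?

4

Syllabifying with onset maximization leaves /ŋ/, /g/, /m/, /t/ stranded (only a nasal (/m/, /n/, or /ŋ/) is licensed in coda position; onsets are limited to one consonant).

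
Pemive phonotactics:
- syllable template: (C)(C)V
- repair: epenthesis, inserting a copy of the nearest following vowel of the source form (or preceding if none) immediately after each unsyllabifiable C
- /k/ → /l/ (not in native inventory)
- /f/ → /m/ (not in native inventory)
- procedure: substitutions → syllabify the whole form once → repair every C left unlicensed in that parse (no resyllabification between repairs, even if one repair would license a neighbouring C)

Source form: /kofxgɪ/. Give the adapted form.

lomɪxgɪ

Substitution: /k/ → /l/, /f/ → /m/, giving /lomxgɪ/.
The consonants /m/ cannot be parsed into a legal (C)(C)V syllable (no codas are permitted; onsets may contain at most 2 consonants).
Inserting the epenthetic vowel yields /m/ → /mɪ/.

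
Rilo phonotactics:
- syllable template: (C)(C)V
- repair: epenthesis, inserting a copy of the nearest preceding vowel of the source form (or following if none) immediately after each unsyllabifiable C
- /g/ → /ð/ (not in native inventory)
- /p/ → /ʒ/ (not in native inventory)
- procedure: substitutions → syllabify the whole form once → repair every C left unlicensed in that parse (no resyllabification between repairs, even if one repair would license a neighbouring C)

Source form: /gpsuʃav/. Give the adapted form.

ðuʒsuʃava

Substitution: /g/ → /ð/, /p/ → /ʒ/, giving /ðʒsuʃav/.
Syllabifying with onset maximization leaves /ð/, /v/ stranded (no codas are permitted; onsets may contain at most 2 consonants).
Epenthesis after each stranded consonant: /ð/ → /ðu/, /v/ → /va/.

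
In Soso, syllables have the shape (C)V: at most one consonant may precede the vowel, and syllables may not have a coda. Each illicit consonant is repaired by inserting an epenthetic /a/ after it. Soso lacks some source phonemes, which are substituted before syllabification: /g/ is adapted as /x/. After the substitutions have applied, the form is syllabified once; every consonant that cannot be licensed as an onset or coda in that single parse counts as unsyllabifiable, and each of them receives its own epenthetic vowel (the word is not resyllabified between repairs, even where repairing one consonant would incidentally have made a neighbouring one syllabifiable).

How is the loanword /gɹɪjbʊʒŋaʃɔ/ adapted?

Substitution: /g/ → /x/, giving /xɹɪjbʊʒŋaʃɔ/.
The consonants /x/, /j/, /ʒ/ cannot be parsed into a legal (C)V syllable (no codas are permitted; onsets are limited to one consonant).
Epenthesis after each stranded consonant: /x/ → /xa/, /j/ → /ja/, /ʒ/ → /ʒa/.

xaɹɪjabʊʒaŋaʃɔ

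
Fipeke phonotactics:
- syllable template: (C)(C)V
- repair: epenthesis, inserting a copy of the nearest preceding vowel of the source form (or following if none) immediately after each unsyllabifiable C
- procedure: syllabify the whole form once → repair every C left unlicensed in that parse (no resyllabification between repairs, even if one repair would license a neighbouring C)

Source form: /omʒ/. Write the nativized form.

omoʒo

Syllabifying with onset maximization leaves /m/, /ʒ/ stranded (no codas are permitted; onsets may contain at most 2 consonants).
Inserting the epenthetic vowel yields /m/ → /mo/, /ʒ/ → /ʒo/.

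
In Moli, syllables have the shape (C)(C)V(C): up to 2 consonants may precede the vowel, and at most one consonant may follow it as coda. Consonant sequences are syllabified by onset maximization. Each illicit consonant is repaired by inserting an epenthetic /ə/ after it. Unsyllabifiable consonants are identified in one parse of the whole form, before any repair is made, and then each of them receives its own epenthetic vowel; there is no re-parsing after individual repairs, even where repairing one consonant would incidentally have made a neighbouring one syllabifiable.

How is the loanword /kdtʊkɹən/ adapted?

kədtʊkɹən

The consonants /k/ cannot be parsed into a legal (C)(C)V(C) syllable (at most one coda consonant is licensed; onsets may contain at most 2 consonants).
Inserting the epenthetic vowel yields /k/ → /kə/.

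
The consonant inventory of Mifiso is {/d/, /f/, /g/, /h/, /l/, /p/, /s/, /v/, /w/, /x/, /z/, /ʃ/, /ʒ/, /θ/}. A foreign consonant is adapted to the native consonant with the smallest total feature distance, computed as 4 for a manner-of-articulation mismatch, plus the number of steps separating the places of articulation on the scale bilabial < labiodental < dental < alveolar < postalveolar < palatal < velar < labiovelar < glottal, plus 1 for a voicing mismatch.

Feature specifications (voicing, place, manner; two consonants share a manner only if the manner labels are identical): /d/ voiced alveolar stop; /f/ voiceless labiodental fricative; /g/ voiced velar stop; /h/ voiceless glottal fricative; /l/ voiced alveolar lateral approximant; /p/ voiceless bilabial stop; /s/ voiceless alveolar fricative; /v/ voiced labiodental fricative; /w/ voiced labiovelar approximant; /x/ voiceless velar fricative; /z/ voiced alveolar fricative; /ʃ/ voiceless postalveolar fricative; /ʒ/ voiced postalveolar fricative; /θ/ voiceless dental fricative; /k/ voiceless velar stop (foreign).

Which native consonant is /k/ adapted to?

/g/ is closest: same manner (stop), place distance 0 (velar→velar), voicing differs (+1); total 1. Next closest is /d/ at distance 4.

g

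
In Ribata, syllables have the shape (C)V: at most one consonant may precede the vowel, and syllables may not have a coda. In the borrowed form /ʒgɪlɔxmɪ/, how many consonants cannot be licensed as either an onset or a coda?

2

Under (C)V, the unsyllabifiable consonants are /ʒ/, /x/ (no codas are permitted; onsets are limited to one consonant).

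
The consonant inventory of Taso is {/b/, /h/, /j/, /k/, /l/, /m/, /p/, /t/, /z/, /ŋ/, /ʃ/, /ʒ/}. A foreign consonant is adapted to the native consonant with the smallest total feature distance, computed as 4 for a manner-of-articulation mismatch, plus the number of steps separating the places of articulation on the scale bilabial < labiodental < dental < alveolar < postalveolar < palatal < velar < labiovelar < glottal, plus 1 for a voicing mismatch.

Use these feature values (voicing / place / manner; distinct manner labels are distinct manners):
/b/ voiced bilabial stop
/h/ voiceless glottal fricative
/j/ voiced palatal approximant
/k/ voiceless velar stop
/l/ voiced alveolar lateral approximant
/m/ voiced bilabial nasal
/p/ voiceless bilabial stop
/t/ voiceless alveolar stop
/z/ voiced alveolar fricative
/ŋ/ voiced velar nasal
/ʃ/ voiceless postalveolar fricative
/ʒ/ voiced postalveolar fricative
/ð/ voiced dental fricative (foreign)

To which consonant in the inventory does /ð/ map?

z

/z/ is closest: same manner (fricative), place distance 1 (dental→alveolar), same voicing; total 1. Next closest is /ʒ/ at distance 2.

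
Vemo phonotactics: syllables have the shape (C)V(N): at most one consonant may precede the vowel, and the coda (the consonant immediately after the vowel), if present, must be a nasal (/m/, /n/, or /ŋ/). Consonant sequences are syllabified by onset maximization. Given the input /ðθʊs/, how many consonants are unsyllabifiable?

Syllabifying with onset maximization leaves /ð/, /s/ stranded (only a nasal (/m/, /n/, or /ŋ/) is licensed in coda position; onsets are limited to one consonant).

2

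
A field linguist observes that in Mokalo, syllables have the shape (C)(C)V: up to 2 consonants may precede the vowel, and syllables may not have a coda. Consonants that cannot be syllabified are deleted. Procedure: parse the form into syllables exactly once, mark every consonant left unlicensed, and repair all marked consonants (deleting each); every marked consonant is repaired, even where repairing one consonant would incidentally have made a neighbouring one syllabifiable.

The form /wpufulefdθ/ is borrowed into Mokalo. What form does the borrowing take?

wpufule

The consonants /f/, /d/, /θ/ cannot be parsed into a legal (C)(C)V syllable (no codas are permitted; onsets may contain at most 2 consonants).
Deleting the stranded consonants removes /f/, /d/, /θ/.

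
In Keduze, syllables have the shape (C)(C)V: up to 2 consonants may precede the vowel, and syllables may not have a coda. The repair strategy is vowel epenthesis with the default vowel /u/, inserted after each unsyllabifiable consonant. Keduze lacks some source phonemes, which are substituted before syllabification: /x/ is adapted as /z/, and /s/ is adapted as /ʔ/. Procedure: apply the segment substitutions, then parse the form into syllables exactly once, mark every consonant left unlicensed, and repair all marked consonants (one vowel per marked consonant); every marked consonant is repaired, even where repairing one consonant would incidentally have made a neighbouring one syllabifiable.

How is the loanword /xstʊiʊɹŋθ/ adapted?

Substitution: /x/ → /z/, /s/ → /ʔ/, giving /zʔtʊiʊɹŋθ/.
Syllabifying with onset maximization leaves /z/, /ɹ/, /ŋ/, /θ/ stranded (no codas are permitted; onsets may contain at most 2 consonants).
Inserting the epenthetic vowel yields /z/ → /zu/, /ɹ/ → /ɹu/, /ŋ/ → /ŋu/, /θ/ → /θu/.

zuʔtʊiʊɹuŋuθu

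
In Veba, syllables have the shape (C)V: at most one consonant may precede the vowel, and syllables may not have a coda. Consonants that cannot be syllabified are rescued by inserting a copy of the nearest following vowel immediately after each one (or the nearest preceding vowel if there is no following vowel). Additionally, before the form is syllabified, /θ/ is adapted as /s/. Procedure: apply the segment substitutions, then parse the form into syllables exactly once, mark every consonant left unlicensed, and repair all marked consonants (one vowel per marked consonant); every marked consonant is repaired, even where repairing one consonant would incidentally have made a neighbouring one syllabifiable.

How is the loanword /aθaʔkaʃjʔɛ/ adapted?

Substitution: /θ/ → /s/, giving /asaʔkaʃjʔɛ/.
Under (C)V, the unsyllabifiable consonants are /ʔ/, /ʃ/, /j/ (no codas are permitted; onsets are limited to one consonant).
Epenthesis after each stranded consonant: /ʔ/ → /ʔa/, /ʃ/ → /ʃɛ/, /j/ → /jɛ/.

asaʔakaʃɛjɛʔɛ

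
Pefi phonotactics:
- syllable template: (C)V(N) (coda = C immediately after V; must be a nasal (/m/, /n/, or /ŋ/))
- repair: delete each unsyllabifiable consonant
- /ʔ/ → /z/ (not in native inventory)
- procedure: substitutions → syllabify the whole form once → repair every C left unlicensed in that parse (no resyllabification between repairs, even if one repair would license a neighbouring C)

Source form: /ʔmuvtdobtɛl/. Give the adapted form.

Substitution: /ʔ/ → /z/, giving /zmuvtdobtɛl/.
The consonants /z/, /v/, /t/, /b/, /l/ cannot be parsed into a legal (C)V(N) syllable (only a nasal (/m/, /n/, or /ŋ/) is licensed in coda position; onsets are limited to one consonant).
Each unlicensed consonant is deleted: /z/, /v/, /t/, /b/, /l/.

mudotɛ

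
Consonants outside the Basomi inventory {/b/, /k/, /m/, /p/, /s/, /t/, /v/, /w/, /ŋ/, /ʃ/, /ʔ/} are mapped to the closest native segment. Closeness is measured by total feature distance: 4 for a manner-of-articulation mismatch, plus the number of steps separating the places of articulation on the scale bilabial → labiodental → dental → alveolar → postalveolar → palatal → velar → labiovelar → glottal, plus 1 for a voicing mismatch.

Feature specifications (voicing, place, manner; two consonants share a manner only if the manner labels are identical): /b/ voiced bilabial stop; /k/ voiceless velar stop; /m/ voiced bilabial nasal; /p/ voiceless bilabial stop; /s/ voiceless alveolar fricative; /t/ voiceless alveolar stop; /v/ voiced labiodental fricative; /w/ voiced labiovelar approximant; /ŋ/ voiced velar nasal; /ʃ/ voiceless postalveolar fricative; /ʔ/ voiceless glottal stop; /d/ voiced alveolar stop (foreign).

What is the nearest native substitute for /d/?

/t/ is closest: same manner (stop), place distance 0 (alveolar→alveolar), voicing differs (+1); total 1. Next closest is /b/ at distance 3.

t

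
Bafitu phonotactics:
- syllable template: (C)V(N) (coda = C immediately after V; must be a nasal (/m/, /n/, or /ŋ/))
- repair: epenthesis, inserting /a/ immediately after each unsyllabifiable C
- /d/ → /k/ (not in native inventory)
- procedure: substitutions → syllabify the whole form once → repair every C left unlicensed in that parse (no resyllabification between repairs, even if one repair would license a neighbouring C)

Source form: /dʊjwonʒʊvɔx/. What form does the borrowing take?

kʊjawonʒʊvɔxa

Substitution: /d/ → /k/, giving /kʊjwonʒʊvɔx/.
Syllabifying with onset maximization leaves /j/, /x/ stranded (only a nasal (/m/, /n/, or /ŋ/) is licensed in coda position; onsets are limited to one consonant).
Epenthesis after each stranded consonant: /j/ → /ja/, /x/ → /xa/.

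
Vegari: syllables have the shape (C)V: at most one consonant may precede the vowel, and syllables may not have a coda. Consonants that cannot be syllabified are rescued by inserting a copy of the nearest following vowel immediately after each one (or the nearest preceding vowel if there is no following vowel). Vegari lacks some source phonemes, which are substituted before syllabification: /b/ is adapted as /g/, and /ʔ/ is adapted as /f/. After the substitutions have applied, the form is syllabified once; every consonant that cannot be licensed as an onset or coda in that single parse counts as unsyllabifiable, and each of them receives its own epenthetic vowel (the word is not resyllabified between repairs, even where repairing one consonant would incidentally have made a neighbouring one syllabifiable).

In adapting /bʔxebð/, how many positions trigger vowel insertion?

4

After substitution the input is /gfxegð/.
The unsyllabifiable consonants are /g/, /f/, /g/, /ð/; each receives one epenthetic vowel.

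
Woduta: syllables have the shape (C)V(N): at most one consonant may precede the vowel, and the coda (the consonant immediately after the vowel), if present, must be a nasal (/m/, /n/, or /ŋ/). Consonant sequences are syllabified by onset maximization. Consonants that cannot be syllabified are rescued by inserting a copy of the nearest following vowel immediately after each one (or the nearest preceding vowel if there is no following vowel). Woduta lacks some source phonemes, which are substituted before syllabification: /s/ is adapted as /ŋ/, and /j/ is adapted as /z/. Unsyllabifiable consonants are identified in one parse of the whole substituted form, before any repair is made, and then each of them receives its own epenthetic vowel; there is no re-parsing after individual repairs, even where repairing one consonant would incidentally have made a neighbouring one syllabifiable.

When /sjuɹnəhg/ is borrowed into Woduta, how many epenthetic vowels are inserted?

4

After substitution the input is /ŋzuɹnəhg/.
The unsyllabifiable consonants are /ŋ/, /ɹ/, /h/, /g/; each receives one epenthetic vowel.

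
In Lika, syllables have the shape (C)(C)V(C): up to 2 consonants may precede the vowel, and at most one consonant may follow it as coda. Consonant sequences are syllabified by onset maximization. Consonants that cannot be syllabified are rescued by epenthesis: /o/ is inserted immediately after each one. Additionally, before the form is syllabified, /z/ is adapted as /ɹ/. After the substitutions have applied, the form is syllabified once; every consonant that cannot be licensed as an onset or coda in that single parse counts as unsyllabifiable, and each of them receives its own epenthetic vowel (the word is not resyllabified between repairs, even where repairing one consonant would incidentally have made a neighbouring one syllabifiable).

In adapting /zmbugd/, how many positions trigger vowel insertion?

After substitution the input is /ɹmbugd/.
The unsyllabifiable consonants are /ɹ/, /d/; each receives one epenthetic vowel.

2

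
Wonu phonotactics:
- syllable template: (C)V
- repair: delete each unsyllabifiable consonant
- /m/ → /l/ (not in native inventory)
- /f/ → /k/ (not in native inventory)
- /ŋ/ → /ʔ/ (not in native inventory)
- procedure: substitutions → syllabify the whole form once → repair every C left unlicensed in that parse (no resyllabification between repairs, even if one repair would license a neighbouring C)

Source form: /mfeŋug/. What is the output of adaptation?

Substitution: /m/ → /l/, /f/ → /k/, /ŋ/ → /ʔ/, giving /lkeʔug/.
Syllabifying with onset maximization leaves /l/, /g/ stranded (no codas are permitted; onsets are limited to one consonant).
Each unlicensed consonant is deleted: /l/, /g/.

keʔu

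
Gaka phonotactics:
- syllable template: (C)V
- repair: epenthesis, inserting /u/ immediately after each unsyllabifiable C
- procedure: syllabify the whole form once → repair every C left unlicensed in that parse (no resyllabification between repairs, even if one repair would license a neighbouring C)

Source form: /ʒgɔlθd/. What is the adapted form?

ʒugɔluθudu

Under (C)V, the unsyllabifiable consonants are /ʒ/, /l/, /θ/, /d/ (no codas are permitted; onsets are limited to one consonant).
Each unlicensed consonant becomes the onset of a new syllable: /ʒ/ → /ʒu/, /l/ → /lu/, /θ/ → /θu/, /d/ → /du/.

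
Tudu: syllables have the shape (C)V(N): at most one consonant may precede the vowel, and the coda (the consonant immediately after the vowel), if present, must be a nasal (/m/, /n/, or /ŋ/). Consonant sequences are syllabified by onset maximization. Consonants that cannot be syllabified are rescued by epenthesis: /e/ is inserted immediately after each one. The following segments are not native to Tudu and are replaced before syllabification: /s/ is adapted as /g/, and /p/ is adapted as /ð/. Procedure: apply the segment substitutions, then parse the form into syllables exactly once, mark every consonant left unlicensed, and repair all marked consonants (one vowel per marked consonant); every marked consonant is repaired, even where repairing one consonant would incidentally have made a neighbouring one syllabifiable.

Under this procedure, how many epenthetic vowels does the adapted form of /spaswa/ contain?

After substitution the input is /gðagwa/.
The unsyllabifiable consonants are /g/, /g/; each receives one epenthetic vowel.

2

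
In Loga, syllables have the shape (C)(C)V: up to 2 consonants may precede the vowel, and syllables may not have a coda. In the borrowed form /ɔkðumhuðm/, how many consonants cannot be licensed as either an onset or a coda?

2

Syllabifying with onset maximization leaves /ð/, /m/ stranded (no codas are permitted; onsets may contain at most 2 consonants).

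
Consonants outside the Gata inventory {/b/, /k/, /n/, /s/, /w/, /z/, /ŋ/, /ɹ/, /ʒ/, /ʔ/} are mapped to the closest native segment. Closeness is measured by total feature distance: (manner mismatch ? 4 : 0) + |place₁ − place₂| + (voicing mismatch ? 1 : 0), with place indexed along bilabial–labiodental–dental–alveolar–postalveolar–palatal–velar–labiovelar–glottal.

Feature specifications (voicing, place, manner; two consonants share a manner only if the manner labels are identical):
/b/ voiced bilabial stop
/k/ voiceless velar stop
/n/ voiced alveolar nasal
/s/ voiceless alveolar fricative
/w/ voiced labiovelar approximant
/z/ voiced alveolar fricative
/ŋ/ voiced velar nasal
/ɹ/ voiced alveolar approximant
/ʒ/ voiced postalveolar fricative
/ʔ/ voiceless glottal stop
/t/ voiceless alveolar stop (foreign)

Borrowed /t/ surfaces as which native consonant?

/k/ is closest: same manner (stop), place distance 3 (alveolar→velar), same voicing; total 3. Next closest is /b/ at distance 4.

k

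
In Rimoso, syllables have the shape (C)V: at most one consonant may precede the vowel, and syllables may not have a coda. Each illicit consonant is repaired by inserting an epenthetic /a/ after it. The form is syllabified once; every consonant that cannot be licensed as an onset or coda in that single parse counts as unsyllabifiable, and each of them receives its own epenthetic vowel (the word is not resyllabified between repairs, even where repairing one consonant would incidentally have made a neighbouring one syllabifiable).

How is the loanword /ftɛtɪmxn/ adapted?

Under (C)V, the unsyllabifiable consonants are /f/, /m/, /x/, /n/ (no codas are permitted; onsets are limited to one consonant).
Inserting the epenthetic vowel yields /f/ → /fa/, /m/ → /ma/, /x/ → /xa/, /n/ → /na/.

fatɛtɪmaxana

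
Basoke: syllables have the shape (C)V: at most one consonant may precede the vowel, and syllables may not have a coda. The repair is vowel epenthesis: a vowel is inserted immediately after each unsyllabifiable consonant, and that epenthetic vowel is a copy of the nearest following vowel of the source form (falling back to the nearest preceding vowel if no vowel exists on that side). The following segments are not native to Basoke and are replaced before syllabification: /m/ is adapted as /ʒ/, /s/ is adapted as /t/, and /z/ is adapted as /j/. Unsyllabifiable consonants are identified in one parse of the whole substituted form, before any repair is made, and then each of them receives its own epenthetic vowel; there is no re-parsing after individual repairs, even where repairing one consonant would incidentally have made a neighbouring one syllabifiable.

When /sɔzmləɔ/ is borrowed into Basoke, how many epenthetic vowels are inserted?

After substitution the input is /tɔjʒləɔ/.
The unsyllabifiable consonants are /j/, /ʒ/; each receives one epenthetic vowel.

2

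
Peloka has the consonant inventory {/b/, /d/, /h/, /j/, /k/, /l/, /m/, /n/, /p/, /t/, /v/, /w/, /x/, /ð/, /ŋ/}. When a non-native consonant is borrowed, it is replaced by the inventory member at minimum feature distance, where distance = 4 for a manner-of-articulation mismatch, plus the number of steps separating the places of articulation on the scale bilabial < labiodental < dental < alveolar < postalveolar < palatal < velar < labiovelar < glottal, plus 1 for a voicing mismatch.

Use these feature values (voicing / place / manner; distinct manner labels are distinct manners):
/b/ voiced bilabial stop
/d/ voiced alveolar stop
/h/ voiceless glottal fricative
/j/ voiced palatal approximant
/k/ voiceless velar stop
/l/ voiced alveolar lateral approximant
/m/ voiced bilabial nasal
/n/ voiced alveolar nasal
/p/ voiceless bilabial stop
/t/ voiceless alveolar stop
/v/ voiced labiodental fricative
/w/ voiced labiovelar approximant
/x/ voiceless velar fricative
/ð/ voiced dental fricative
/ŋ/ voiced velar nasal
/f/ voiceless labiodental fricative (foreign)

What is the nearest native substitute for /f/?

v

/v/ is closest: same manner (fricative), place distance 0 (labiodental→labiodental), voicing differs (+1); total 1. Next closest is /ð/ at distance 2.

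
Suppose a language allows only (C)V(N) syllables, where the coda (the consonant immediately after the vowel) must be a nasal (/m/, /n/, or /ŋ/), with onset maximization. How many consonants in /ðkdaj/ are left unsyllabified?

3

The consonants /ð/, /k/, /j/ cannot be parsed into a legal (C)V(N) syllable (only a nasal (/m/, /n/, or /ŋ/) is licensed in coda position; onsets are limited to one consonant).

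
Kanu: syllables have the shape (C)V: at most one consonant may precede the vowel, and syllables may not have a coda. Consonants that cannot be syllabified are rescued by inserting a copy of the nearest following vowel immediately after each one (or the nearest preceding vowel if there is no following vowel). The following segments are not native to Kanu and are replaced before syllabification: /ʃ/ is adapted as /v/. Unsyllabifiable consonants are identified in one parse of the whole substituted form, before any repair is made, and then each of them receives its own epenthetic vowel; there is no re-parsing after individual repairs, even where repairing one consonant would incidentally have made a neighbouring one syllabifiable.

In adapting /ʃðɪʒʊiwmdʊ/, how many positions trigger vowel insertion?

3

After substitution the input is /vðɪʒʊiwmdʊ/.
The unsyllabifiable consonants are /v/, /w/, /m/; each receives one epenthetic vowel.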